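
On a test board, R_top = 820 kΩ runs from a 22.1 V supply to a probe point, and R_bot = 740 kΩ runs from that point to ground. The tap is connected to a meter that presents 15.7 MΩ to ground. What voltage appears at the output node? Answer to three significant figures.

V_out ≈ 10.2 V

The load sits in parallel with R_bot: R_bot‖R_L = (740 × 15700) / (740 + 15700) = 706.7 kΩ.
V_out = 22.1 × 706.7 / (820 + 706.7) = 22.1 × 706.7/1527 = 10.2 V.
(Unloaded it would have been 10.5 V.)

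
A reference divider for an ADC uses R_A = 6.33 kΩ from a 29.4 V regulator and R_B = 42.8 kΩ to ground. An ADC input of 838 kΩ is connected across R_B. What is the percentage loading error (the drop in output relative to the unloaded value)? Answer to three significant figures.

0.654 %

The divider's output (Thévenin) resistance is R_A‖R_B = 5.514 kΩ.
Fractional drop under load = R_th/(R_th + R_L) = 5.514 / (5.514 + 838) = 0.006537.
So the output falls by 0.654 %.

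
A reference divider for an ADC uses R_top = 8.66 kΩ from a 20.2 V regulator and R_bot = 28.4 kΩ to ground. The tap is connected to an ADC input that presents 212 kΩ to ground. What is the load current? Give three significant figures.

I_L ≈ 0.0708 mA

R_bot‖R_L = 25.04 kΩ; V_out = 20.2 × 25.04/33.70 = 15.01 V.
I_L = V_out / R_L = 15.01 / 212 kΩ = 0.0708 mA.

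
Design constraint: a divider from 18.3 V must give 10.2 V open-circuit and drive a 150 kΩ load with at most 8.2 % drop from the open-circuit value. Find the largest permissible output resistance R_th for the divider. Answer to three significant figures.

R_th ≤ 13.4 kΩ

Loading drop = R_th/(R_th + R_L) ≤ 0.0820, so R_th ≤ R_L · ε/(1−ε) = 150 kΩ × 0.0820/0.9180 = 13.4 kΩ.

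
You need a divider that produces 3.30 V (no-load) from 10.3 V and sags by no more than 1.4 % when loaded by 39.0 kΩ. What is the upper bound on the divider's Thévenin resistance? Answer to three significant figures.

Loading drop = R_th/(R_th + R_L) ≤ 0.0140, so R_th ≤ R_L · ε/(1−ε) = 39.0 kΩ × 0.0140/0.9860 = 554 Ω.

R_th ≤ 554 Ω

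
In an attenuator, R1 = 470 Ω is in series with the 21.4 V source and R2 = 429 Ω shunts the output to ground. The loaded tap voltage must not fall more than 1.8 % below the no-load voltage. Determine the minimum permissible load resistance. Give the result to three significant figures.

R_L(min) ≈ 12.2 kΩ

Output resistance R_th = R1‖R2 = (470 × 429)/899.0 = 224.3 Ω.
The fractional drop is R_th/(R_th + R_L); requiring this ≤ 0.0180 gives R_L ≥ R_th(1/0.0180 − 1) = 224.3 × 54.56 = 12.2 kΩ.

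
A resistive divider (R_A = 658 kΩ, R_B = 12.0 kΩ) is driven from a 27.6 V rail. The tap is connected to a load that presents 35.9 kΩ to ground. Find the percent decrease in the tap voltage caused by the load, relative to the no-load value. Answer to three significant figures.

Unloaded V = 27.6 × 12.0/670.0 = 0.4943 V.
Loaded: R_B‖R_L = 8.994 kΩ, giving V = 27.6 × 8.994/667.0 = 0.3722 V.
Drop = (0.4943 − 0.3722) / 0.4943 = 24.7 %.

24.7 %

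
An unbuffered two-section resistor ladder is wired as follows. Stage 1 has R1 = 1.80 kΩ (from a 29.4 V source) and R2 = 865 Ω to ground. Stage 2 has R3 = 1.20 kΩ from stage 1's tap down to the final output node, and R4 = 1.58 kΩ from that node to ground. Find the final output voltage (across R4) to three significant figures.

Stage 2 presents R3+R4 = 2780 Ω as a load on stage 1's tap.
Stage 1's lower leg becomes R2‖(R3+R4) = 659.7 Ω, so V_mid = 29.4 × 659.7/2460 = 7.885 V.
Stage 2 is itself unloaded: V_out = V_mid × R4/(R3+R4) = 7.885 × 1580/2780 = 4.48 V.

V_out ≈ 4.48 V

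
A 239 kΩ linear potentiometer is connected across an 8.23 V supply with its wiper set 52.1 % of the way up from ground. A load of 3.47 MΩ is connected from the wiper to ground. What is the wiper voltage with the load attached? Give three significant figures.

The wiper splits the pot into (1−α)R = 114.5 kΩ above and αR = 124.5 kΩ below.
Lower section ‖ load = 120.2 kΩ.
V_wiper = 8.23 × 120.2/(114.5 + 120.2) = 4.22 V.

V ≈ 4.22 V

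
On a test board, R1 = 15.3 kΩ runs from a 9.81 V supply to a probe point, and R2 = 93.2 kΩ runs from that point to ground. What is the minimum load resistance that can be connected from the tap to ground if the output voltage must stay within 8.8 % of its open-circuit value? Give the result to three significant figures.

R_L(min) ≈ 136 kΩ

Output resistance R_th = R1‖R2 = (15.3 × 93.2)/108.5 = 13.14 kΩ.
The fractional drop is R_th/(R_th + R_L); requiring this ≤ 0.0880 gives R_L ≥ R_th(1/0.0880 − 1) = 13.14 × 10.36 = 136 kΩ.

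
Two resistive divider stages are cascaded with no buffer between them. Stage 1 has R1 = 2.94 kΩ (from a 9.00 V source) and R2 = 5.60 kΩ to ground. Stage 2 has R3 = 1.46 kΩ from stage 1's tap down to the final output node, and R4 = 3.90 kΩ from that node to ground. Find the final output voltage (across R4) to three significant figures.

V_out ≈ 3.16 V

Stage 2 presents R3+R4 = 5.360 kΩ as a load on stage 1's tap.
Stage 1's lower leg becomes R2‖(R3+R4) = 2.739 kΩ, so V_mid = 9.00 × 2.739/5.679 = 4.340 V.
Stage 2 is itself unloaded: V_out = V_mid × R4/(R3+R4) = 4.340 × 3.90/5.360 = 3.16 V.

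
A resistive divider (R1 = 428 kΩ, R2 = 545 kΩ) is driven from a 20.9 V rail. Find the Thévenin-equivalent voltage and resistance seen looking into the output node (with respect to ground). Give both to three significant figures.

V_th is the open-circuit tap voltage: 20.9 × 545/(428 + 545) = 11.7 V.
With the supply zeroed, R1 and R2 appear in parallel from the tap: R_th = R1‖R2 = (428 × 545)/973.0 = 240 kΩ.

V_th = 11.7 V, R_th = 240 kΩ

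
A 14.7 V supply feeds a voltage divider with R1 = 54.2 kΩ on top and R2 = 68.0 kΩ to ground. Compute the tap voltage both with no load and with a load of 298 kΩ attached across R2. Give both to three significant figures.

Open-circuit: V = 14.7 × 68.0/(54.2 + 68.0) = 8.18 V.
With the load, R2 becomes R2‖R_L = 55.37 kΩ, so V = 14.7 × 55.37/109.6 = 7.43 V.

Unloaded: 8.18 V; loaded: 7.43 V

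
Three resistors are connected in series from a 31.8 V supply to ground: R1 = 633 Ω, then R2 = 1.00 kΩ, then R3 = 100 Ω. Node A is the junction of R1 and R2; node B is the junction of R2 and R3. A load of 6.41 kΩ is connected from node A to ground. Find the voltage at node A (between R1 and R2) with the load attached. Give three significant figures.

Below node A the series string R2+R3 = 1100 Ω sits in parallel with the 6410 Ω load: 938.9 Ω.
V_A = 31.8 × 938.9/(633 + 938.9) = 19.0 V.

V ≈ 19.0 V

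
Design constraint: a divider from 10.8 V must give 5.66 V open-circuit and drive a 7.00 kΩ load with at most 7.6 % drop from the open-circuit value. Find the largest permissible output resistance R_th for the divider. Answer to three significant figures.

R_th ≤ 576 Ω

Loading drop = R_th/(R_th + R_L) ≤ 0.0760, so R_th ≤ R_L · ε/(1−ε) = 7.00 kΩ × 0.0760/0.9240 = 576 Ω.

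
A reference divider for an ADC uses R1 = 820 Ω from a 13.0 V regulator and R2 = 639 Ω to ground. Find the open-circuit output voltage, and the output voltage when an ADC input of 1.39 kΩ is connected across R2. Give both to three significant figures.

Unloaded: 5.69 V; loaded: 4.52 V

Open-circuit: V = 13.0 × 639/(820 + 639) = 5.69 V.
With the load, R2 becomes R2‖R_L = 437.8 Ω, so V = 13.0 × 437.8/1258 = 4.52 V.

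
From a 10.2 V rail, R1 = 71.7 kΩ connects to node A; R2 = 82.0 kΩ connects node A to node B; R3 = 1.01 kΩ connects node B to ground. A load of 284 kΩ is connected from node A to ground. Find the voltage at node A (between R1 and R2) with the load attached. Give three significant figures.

V ≈ 4.82 V

Below node A the series string R2+R3 = 83.01 kΩ sits in parallel with the 284 kΩ load: 64.23 kΩ.
V_A = 10.2 × 64.23/(71.7 + 64.23) = 4.82 V.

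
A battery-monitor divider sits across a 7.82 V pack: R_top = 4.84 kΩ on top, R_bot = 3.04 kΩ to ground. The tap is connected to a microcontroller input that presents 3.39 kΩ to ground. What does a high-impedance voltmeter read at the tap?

V_out ≈ 1.95 V

The load sits in parallel with R_bot: R_bot‖R_L = (3.04 × 3.39) / (3.04 + 3.39) = 1.603 kΩ.
V_out = 7.82 × 1.603 / (4.84 + 1.603) = 7.82 × 1.603/6.443 = 1.95 V.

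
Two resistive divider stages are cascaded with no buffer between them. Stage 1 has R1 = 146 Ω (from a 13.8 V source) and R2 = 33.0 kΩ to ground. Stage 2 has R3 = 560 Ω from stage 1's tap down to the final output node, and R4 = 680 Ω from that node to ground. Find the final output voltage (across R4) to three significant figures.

Stage 2 presents R3+R4 = 1240 Ω as a load on stage 1's tap.
Stage 1's lower leg becomes R2‖(R3+R4) = 1195 Ω, so V_mid = 13.8 × 1195/1341 = 12.30 V.
Stage 2 is itself unloaded: V_out = V_mid × R4/(R3+R4) = 12.30 × 680/1240 = 6.74 V.

V_out ≈ 6.74 V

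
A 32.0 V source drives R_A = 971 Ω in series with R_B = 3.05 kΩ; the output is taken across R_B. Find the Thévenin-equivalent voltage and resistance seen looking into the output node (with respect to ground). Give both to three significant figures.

V_th = 24.3 V, R_th = 737 Ω

V_th is the open-circuit tap voltage: 32.0 × 3050/(971 + 3050) = 24.3 V.
With the supply zeroed, R_A and R_B appear in parallel from the tap: R_th = R_A‖R_B = (971 × 3050)/4021 = 737 Ω.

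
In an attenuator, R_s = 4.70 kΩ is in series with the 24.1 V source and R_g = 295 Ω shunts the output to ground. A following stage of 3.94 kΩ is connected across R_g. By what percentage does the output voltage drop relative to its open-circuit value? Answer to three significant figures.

6.58 %

The divider's output (Thévenin) resistance is R_s‖R_g = 277.6 Ω.
Fractional drop under load = R_th/(R_th + R_L) = 277.6 / (277.6 + 3940) = 0.06581.
So the output falls by 6.58 %.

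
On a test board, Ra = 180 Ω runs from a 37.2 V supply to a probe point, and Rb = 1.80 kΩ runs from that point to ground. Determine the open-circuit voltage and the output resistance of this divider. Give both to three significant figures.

V_th is the open-circuit tap voltage: 37.2 × 1800/(180 + 1800) = 33.8 V.
With the supply zeroed, Ra and Rb appear in parallel from the tap: R_th = Ra‖Rb = (180 × 1800)/1980 = 164 Ω.

V_th = 33.8 V, R_th = 164 Ω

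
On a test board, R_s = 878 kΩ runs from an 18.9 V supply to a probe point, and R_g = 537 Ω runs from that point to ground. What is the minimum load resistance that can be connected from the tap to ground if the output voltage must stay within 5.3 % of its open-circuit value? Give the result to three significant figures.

R_L(min) ≈ 9.59 kΩ

Output resistance R_th = R_s‖R_g = (878000 × 537)/878500 = 536.7 Ω.
The fractional drop is R_th/(R_th + R_L); requiring this ≤ 0.0530 gives R_L ≥ R_th(1/0.0530 − 1) = 536.7 × 17.87 = 9.59 kΩ.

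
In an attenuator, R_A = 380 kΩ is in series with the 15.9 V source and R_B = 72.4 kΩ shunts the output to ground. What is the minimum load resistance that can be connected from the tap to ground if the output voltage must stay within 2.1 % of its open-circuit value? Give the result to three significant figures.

Output resistance R_th = R_A‖R_B = (380 × 72.4)/452.4 = 60.81 kΩ.
The fractional drop is R_th/(R_th + R_L); requiring this ≤ 0.0210 gives R_L ≥ R_th(1/0.0210 − 1) = 60.81 × 46.62 = 2.84 MΩ.

R_L(min) ≈ 2.84 MΩ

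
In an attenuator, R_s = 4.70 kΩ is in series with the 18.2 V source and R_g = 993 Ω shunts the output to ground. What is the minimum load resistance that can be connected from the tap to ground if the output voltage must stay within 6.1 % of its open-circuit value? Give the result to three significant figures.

Output resistance R_th = R_s‖R_g = (4700 × 993)/5693 = 819.8 Ω.
The fractional drop is R_th/(R_th + R_L); requiring this ≤ 0.0610 gives R_L ≥ R_th(1/0.0610 − 1) = 819.8 × 15.39 = 12.6 kΩ.

R_L(min) ≈ 12.6 kΩ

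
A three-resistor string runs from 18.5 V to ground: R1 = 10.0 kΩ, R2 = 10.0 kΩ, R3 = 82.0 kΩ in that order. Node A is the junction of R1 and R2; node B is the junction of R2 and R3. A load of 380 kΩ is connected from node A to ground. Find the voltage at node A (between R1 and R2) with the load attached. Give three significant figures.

V ≈ 16.3 V

Below node A the series string R2+R3 = 92.00 kΩ sits in parallel with the 380 kΩ load: 74.07 kΩ.
V_A = 18.5 × 74.07/(10.0 + 74.07) = 16.3 V.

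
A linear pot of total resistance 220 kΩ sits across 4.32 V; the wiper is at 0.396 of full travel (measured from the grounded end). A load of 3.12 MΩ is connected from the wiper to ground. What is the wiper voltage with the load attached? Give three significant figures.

The wiper splits the pot into (1−α)R = 132.9 kΩ above and αR = 87.12 kΩ below.
Lower section ‖ load = 84.75 kΩ.
V_wiper = 4.32 × 84.75/(132.9 + 84.75) = 1.68 V.

V ≈ 1.68 V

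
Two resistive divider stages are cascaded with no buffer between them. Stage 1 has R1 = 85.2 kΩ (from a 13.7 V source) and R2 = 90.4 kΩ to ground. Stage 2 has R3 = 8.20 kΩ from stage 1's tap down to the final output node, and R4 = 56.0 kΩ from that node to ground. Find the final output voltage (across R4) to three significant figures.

Stage 2 presents R3+R4 = 64.20 kΩ as a load on stage 1's tap.
Stage 1's lower leg becomes R2‖(R3+R4) = 37.54 kΩ, so V_mid = 13.7 × 37.54/122.7 = 4.190 V.
Stage 2 is itself unloaded: V_out = V_mid × R4/(R3+R4) = 4.190 × 56.0/64.20 = 3.65 V.

V_out ≈ 3.65 V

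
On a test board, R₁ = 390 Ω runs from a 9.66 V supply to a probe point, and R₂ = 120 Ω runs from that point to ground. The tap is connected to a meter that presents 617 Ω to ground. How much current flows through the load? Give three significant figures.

I_L ≈ 3.21 mA

R₂‖R_L = 100.5 Ω; V_out = 9.66 × 100.5/490.5 = 1.979 V.
I_L = V_out / R_L = 1.979 / 617 Ω = 3.21 mA.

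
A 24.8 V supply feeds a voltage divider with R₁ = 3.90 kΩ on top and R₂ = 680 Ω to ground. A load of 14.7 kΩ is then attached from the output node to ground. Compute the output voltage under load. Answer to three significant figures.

V_out ≈ 3.54 V

The load sits in parallel with R₂: R₂‖R_L = (680 × 14700) / (680 + 14700) = 649.9 Ω.
V_out = 24.8 × 649.9 / (3900 + 649.9) = 24.8 × 649.9/4550 = 3.54 V.
(Unloaded it would have been 3.68 V.)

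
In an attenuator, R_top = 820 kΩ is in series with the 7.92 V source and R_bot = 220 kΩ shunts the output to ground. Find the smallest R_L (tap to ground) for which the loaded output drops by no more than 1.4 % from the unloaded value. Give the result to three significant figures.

R_L(min) ≈ 12.2 MΩ

Output resistance R_th = R_top‖R_bot = (820 × 220)/1040 = 173.5 kΩ.
The fractional drop is R_th/(R_th + R_L); requiring this ≤ 0.0140 gives R_L ≥ R_th(1/0.0140 − 1) = 173.5 × 70.43 = 12.2 MΩ.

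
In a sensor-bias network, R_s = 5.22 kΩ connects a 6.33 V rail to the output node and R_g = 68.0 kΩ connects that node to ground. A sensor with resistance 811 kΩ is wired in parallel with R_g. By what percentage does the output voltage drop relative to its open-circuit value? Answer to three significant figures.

0.594 %

The divider's output (Thévenin) resistance is R_s‖R_g = 4.848 kΩ.
Fractional drop under load = R_th/(R_th + R_L) = 4.848 / (4.848 + 811) = 0.005942.
So the output falls by 0.594 %.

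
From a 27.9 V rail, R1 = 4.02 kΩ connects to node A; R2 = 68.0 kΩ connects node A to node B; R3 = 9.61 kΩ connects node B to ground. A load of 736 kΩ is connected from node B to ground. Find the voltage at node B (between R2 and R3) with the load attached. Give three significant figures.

At node B, R3 is in parallel with the load: R3‖R_L = 9.486 kΩ.
Below node A the resistance is R2 + (R3‖R_L) = 77.49 kΩ, so V_A = 27.9 × 77.49/81.51 = 26.52 V.
Then V_B = V_A × (R3‖R_L)/(R2 + R3‖R_L) = 26.52 × 9.486/77.49 = 3.25 V.

V ≈ 3.25 V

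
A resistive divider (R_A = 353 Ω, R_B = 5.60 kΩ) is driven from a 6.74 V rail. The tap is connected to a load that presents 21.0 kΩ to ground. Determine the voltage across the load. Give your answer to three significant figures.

The load sits in parallel with R_B: R_B‖R_L = (5600 × 21000) / (5600 + 21000) = 4421 Ω.
V_out = 6.74 × 4421 / (353 + 4421) = 6.74 × 4421/4774 = 6.24 V.
(Unloaded it would have been 6.34 V.)

V_out ≈ 6.24 V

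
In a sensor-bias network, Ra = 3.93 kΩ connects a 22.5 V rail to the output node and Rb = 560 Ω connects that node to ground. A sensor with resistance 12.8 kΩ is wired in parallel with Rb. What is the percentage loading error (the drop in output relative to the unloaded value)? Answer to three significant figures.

The divider's output (Thévenin) resistance is Ra‖Rb = 490.2 Ω.
Fractional drop under load = R_th/(R_th + R_L) = 490.2 / (490.2 + 12800) = 0.03688.
So the output falls by 3.69 %.

3.69 %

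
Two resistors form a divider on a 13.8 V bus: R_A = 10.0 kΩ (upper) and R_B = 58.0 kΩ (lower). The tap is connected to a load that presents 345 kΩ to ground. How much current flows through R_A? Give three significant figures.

I ≈ 0.231 mA

R_B‖R_L = 49.65 kΩ, so the source sees R_A + R_B‖R_L = 59.65 kΩ.
I = 13.8 V / 59.65 kΩ = 0.231 mA.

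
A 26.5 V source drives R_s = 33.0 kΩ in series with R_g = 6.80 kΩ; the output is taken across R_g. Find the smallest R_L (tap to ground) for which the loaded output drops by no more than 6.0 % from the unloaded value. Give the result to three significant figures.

R_L(min) ≈ 88.3 kΩ

Output resistance R_th = R_s‖R_g = (33.0 × 6.80)/39.80 = 5.638 kΩ.
The fractional drop is R_th/(R_th + R_L); requiring this ≤ 0.0600 gives R_L ≥ R_th(1/0.0600 − 1) = 5.638 × 15.67 = 88.3 kΩ.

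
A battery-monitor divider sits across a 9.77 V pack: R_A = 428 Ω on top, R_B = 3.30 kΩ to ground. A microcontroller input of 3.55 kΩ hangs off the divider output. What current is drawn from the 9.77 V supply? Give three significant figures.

R_B‖R_L = 1710 Ω, so the source sees R_A + R_B‖R_L = 2138 Ω.
I = 9.77 V / 2138 Ω = 4.57 mA.

I ≈ 4.57 mA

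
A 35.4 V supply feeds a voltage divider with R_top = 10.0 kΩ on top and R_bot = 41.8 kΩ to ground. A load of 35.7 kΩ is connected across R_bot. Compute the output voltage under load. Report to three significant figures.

The load sits in parallel with R_bot: R_bot‖R_L = (41.8 × 35.7) / (41.8 + 35.7) = 19.25 kΩ.
V_out = 35.4 × 19.25 / (10.0 + 19.25) = 35.4 × 19.25/29.25 = 23.3 V.
(Unloaded it would have been 28.6 V.)

V_out ≈ 23.3 V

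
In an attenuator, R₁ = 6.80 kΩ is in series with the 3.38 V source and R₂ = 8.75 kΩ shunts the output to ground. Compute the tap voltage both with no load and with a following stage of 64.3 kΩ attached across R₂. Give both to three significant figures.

Unloaded: 1.90 V; loaded: 1.80 V

Open-circuit: V = 3.38 × 8.75/(6.80 + 8.75) = 1.90 V.
With the load, R₂ becomes R₂‖R_L = 7.702 kΩ, so V = 3.38 × 7.702/14.50 = 1.80 V.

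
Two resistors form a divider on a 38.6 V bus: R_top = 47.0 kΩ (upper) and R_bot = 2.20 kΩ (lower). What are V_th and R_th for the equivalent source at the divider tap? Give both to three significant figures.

V_th is the open-circuit tap voltage: 38.6 × 2.20/(47.0 + 2.20) = 1.73 V.
With the supply zeroed, R_top and R_bot appear in parallel from the tap: R_th = R_top‖R_bot = (47.0 × 2.20)/49.20 = 2.10 kΩ.

V_th = 1.73 V, R_th = 2.10 kΩ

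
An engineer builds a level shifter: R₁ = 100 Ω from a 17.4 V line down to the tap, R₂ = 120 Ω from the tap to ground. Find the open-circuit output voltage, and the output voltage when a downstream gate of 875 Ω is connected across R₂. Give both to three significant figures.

Open-circuit: V = 17.4 × 120/(100 + 120) = 9.49 V.
With the load, R₂ becomes R₂‖R_L = 105.5 Ω, so V = 17.4 × 105.5/205.5 = 8.93 V.

Unloaded: 9.49 V; loaded: 8.93 V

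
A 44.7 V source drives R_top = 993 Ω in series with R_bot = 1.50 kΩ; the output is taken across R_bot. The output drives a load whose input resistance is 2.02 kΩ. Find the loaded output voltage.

V_out ≈ 20.8 V

The load sits in parallel with R_bot: R_bot‖R_L = (1500 × 2020) / (1500 + 2020) = 860.8 Ω.
V_out = 44.7 × 860.8 / (993 + 860.8) = 44.7 × 860.8/1854 = 20.8 V.
(Unloaded it would have been 26.9 V.)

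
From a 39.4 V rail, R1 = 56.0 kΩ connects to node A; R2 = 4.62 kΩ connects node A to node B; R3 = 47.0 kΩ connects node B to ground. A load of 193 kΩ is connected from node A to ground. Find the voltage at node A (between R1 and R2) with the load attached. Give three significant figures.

V ≈ 16.6 V

Below node A the series string R2+R3 = 51.62 kΩ sits in parallel with the 193 kΩ load: 40.73 kΩ.
V_A = 39.4 × 40.73/(56.0 + 40.73) = 16.6 V.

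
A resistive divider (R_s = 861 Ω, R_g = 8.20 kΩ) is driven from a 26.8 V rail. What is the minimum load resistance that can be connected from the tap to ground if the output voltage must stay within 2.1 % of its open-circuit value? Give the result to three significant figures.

R_L(min) ≈ 36.3 kΩ

Output resistance R_th = R_s‖R_g = (861 × 8200)/9061 = 779.2 Ω.
The fractional drop is R_th/(R_th + R_L); requiring this ≤ 0.0210 gives R_L ≥ R_th(1/0.0210 − 1) = 779.2 × 46.62 = 36.3 kΩ.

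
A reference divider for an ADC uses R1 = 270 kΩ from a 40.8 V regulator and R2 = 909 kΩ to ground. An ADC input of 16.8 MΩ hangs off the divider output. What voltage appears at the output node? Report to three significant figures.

The load sits in parallel with R2: R2‖R_L = (909 × 16800) / (909 + 16800) = 862.3 kΩ.
V_out = 40.8 × 862.3 / (270 + 862.3) = 40.8 × 862.3/1132 = 31.1 V.
(Unloaded it would have been 31.5 V.)

V_out ≈ 31.1 V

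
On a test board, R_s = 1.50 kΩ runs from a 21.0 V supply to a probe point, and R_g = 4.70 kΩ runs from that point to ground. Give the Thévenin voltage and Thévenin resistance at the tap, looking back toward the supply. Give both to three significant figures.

V_th = 15.9 V, R_th = 1.14 kΩ

V_th is the open-circuit tap voltage: 21.0 × 4.70/(1.50 + 4.70) = 15.9 V.
With the supply zeroed, R_s and R_g appear in parallel from the tap: R_th = R_s‖R_g = (1.50 × 4.70)/6.200 = 1.14 kΩ.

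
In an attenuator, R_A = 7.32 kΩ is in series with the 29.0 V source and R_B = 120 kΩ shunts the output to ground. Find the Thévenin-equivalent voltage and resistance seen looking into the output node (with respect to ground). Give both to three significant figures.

V_th is the open-circuit tap voltage: 29.0 × 120/(7.32 + 120) = 27.3 V.
With the supply zeroed, R_A and R_B appear in parallel from the tap: R_th = R_A‖R_B = (7.32 × 120)/127.3 = 6.90 kΩ.

V_th = 27.3 V, R_th = 6.90 kΩ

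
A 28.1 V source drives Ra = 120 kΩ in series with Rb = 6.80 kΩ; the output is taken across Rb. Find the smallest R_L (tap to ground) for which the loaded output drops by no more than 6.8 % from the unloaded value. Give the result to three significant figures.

Output resistance R_th = Ra‖Rb = (120 × 6.80)/126.8 = 6.435 kΩ.
The fractional drop is R_th/(R_th + R_L); requiring this ≤ 0.0680 gives R_L ≥ R_th(1/0.0680 − 1) = 6.435 × 13.71 = 88.2 kΩ.

R_L(min) ≈ 88.2 kΩ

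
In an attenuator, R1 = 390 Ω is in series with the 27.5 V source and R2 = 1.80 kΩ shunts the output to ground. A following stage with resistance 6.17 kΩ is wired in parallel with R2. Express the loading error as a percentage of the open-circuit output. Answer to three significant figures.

4.94 %

The divider's output (Thévenin) resistance is R1‖R2 = 320.5 Ω.
Fractional drop under load = R_th/(R_th + R_L) = 320.5 / (320.5 + 6170) = 0.04939.
So the output falls by 4.94 %.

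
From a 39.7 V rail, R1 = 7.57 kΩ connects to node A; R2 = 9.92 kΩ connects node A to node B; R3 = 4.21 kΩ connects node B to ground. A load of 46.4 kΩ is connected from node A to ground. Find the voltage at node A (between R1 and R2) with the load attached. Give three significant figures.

V ≈ 23.4 V

Below node A the series string R2+R3 = 14.13 kΩ sits in parallel with the 46.4 kΩ load: 10.83 kΩ.
V_A = 39.7 × 10.83/(7.57 + 10.83) = 23.4 V.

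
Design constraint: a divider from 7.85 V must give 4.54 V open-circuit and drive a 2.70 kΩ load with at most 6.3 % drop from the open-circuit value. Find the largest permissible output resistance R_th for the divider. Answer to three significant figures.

R_th ≤ 182 Ω

Loading drop = R_th/(R_th + R_L) ≤ 0.0630, so R_th ≤ R_L · ε/(1−ε) = 2.70 kΩ × 0.0630/0.9370 = 182 Ω.
(Any R1, R2 with R2/(R1+R2) = 0.578 and R1‖R2 ≤ 182 Ω will meet the spec.)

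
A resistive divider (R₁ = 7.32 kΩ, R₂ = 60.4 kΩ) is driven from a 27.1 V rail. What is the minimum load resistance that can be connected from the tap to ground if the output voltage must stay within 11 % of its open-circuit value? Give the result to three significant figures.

R_L(min) ≈ 52.8 kΩ

Output resistance R_th = R₁‖R₂ = (7.32 × 60.4)/67.72 = 6.529 kΩ.
The fractional drop is R_th/(R_th + R_L); requiring this ≤ 0.110 gives R_L ≥ R_th(1/0.110 − 1) = 6.529 × 8.091 = 52.8 kΩ.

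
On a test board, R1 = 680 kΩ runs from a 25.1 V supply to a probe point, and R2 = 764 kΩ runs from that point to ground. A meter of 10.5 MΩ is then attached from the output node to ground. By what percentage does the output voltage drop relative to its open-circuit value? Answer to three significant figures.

3.31 %

The divider's output (Thévenin) resistance is R1‖R2 = 359.8 kΩ.
Fractional drop under load = R_th/(R_th + R_L) = 359.8 / (359.8 + 10500) = 0.03313.
So the output falls by 3.31 %.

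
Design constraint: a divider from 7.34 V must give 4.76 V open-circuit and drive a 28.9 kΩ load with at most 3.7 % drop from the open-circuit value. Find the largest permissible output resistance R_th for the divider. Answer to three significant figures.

R_th ≤ 1.11 kΩ

Loading drop = R_th/(R_th + R_L) ≤ 0.0370, so R_th ≤ R_L · ε/(1−ε) = 28.9 kΩ × 0.0370/0.9630 = 1.11 kΩ.
(Any R1, R2 with R2/(R1+R2) = 0.649 and R1‖R2 ≤ 1.11 kΩ will meet the spec.)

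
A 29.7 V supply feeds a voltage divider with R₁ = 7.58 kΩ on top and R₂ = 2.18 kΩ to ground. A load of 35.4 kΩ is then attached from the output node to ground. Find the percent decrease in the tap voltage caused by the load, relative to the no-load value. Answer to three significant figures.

4.56 %

The divider's output (Thévenin) resistance is R₁‖R₂ = 1.693 kΩ.
Fractional drop under load = R_th/(R_th + R_L) = 1.693 / (1.693 + 35.4) = 0.04564.
So the output falls by 4.56 %.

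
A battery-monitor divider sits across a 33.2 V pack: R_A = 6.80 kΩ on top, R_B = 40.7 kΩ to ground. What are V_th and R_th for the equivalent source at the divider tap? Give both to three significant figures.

V_th = 28.4 V, R_th = 5.83 kΩ

V_th is the open-circuit tap voltage: 33.2 × 40.7/(6.80 + 40.7) = 28.4 V.
With the supply zeroed, R_A and R_B appear in parallel from the tap: R_th = R_A‖R_B = (6.80 × 40.7)/47.50 = 5.83 kΩ.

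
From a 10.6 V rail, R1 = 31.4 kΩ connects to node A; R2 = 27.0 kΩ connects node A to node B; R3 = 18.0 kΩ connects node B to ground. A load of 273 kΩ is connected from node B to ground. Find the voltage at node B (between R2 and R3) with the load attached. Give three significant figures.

V ≈ 2.38 V

At node B, R3 is in parallel with the load: R3‖R_L = 16.89 kΩ.
Below node A the resistance is R2 + (R3‖R_L) = 43.89 kΩ, so V_A = 10.6 × 43.89/75.29 = 6.179 V.
Then V_B = V_A × (R3‖R_L)/(R2 + R3‖R_L) = 6.179 × 16.89/43.89 = 2.38 V.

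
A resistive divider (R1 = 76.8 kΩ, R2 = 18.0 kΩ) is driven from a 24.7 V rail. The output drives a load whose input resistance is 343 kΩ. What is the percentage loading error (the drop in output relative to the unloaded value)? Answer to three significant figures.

4.08 %

The divider's output (Thévenin) resistance is R1‖R2 = 14.58 kΩ.
Fractional drop under load = R_th/(R_th + R_L) = 14.58 / (14.58 + 343) = 0.04078.
So the output falls by 4.08 %.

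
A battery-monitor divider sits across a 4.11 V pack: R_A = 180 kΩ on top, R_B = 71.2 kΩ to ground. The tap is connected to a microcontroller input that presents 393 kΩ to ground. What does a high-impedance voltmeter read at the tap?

The load sits in parallel with R_B: R_B‖R_L = (71.2 × 393) / (71.2 + 393) = 60.28 kΩ.
V_out = 4.11 × 60.28 / (180 + 60.28) = 4.11 × 60.28/240.3 = 1.03 V.

V_out ≈ 1.03 V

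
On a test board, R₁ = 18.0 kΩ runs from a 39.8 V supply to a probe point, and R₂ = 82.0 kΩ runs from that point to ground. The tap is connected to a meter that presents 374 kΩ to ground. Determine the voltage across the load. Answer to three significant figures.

The load sits in parallel with R₂: R₂‖R_L = (82.0 × 374) / (82.0 + 374) = 67.25 kΩ.
V_out = 39.8 × 67.25 / (18.0 + 67.25) = 39.8 × 67.25/85.25 = 31.4 V.

V_out ≈ 31.4 V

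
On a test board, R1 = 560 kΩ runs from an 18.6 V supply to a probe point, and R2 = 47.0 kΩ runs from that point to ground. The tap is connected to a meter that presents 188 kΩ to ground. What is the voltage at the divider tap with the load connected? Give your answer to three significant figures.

The load sits in parallel with R2: R2‖R_L = (47.0 × 188) / (47.0 + 188) = 37.60 kΩ.
V_out = 18.6 × 37.60 / (560 + 37.60) = 18.6 × 37.60/597.6 = 1.17 V.
(Unloaded it would have been 1.44 V.)

V_out ≈ 1.17 V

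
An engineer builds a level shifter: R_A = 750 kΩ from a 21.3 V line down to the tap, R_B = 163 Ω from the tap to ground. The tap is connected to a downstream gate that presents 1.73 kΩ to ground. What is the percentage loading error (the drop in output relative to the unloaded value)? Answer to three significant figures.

The divider's output (Thévenin) resistance is R_A‖R_B = 163.0 Ω.
Fractional drop under load = R_th/(R_th + R_L) = 163.0 / (163.0 + 1730) = 0.08609.
So the output falls by 8.61 %.

8.61 %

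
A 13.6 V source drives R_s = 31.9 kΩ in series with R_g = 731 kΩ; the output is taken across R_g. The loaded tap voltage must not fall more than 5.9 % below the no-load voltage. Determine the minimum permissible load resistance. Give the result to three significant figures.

Output resistance R_th = R_s‖R_g = (31.9 × 731)/762.9 = 30.57 kΩ.
The fractional drop is R_th/(R_th + R_L); requiring this ≤ 0.0590 gives R_L ≥ R_th(1/0.0590 − 1) = 30.57 × 15.95 = 488 kΩ.

R_L(min) ≈ 488 kΩ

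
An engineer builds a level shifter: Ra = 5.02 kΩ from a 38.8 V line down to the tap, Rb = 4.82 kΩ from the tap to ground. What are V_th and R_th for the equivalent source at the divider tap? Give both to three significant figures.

V_th = 19.0 V, R_th = 2.46 kΩ

V_th is the open-circuit tap voltage: 38.8 × 4.82/(5.02 + 4.82) = 19.0 V.
With the supply zeroed, Ra and Rb appear in parallel from the tap: R_th = Ra‖Rb = (5.02 × 4.82)/9.840 = 2.46 kΩ.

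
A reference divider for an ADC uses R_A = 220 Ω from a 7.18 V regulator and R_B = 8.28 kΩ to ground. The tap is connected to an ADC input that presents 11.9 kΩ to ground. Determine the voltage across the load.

The load sits in parallel with R_B: R_B‖R_L = (8280 × 11900) / (8280 + 11900) = 4883 Ω.
V_out = 7.18 × 4883 / (220 + 4883) = 7.18 × 4883/5103 = 6.87 V.

V_out ≈ 6.87 V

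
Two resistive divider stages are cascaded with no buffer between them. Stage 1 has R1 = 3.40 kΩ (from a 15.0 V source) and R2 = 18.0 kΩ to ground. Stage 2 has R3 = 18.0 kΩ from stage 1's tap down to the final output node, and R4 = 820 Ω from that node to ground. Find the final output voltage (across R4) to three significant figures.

Stage 2 presents R3+R4 = 18820 Ω as a load on stage 1's tap.
Stage 1's lower leg becomes R2‖(R3+R4) = 9200 Ω, so V_mid = 15.0 × 9200/12600 = 10.95 V.
Stage 2 is itself unloaded: V_out = V_mid × R4/(R3+R4) = 10.95 × 820/18820 = 0.477 V.

V_out ≈ 0.477 V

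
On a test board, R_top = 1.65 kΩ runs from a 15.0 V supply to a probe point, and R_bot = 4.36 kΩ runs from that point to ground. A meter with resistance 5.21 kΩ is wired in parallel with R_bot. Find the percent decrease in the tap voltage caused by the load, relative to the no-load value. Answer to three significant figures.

Unloaded V = 15.0 × 4.36/6.010 = 10.88 V.
Loaded: R_bot‖R_L = 2.374 kΩ, giving V = 15.0 × 2.374/4.024 = 8.849 V.
Drop = (10.88 − 8.849) / 10.88 = 18.7 %.

18.7 %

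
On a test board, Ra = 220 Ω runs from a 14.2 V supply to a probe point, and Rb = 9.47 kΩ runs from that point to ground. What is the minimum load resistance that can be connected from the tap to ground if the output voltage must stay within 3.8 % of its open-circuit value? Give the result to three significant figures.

Output resistance R_th = Ra‖Rb = (220 × 9470)/9690 = 215.0 Ω.
The fractional drop is R_th/(R_th + R_L); requiring this ≤ 0.0380 gives R_L ≥ R_th(1/0.0380 − 1) = 215.0 × 25.32 = 5.44 kΩ.

R_L(min) ≈ 5.44 kΩ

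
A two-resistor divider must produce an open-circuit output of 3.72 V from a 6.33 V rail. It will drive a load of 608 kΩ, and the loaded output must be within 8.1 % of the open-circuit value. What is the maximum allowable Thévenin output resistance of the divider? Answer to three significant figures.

Loading drop = R_th/(R_th + R_L) ≤ 0.0810, so R_th ≤ R_L · ε/(1−ε) = 608 kΩ × 0.0810/0.9190 = 53.6 kΩ.
(Any R1, R2 with R2/(R1+R2) = 0.588 and R1‖R2 ≤ 53.6 kΩ will meet the spec.)

R_th ≤ 53.6 kΩ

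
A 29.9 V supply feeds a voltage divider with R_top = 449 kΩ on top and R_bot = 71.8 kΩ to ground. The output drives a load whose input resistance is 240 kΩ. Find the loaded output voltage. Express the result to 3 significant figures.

V_out ≈ 3.28 V

The load sits in parallel with R_bot: R_bot‖R_L = (71.8 × 240) / (71.8 + 240) = 55.27 kΩ.
V_out = 29.9 × 55.27 / (449 + 55.27) = 29.9 × 55.27/504.3 = 3.28 V.
(Unloaded it would have been 4.12 V.)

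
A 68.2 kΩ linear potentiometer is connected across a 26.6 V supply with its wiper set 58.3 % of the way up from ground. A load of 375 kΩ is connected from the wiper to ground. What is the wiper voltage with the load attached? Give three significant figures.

V ≈ 14.9 V

The wiper splits the pot into (1−α)R = 28.44 kΩ above and αR = 39.76 kΩ below.
Lower section ‖ load = 35.95 kΩ.
V_wiper = 26.6 × 35.95/(28.44 + 35.95) = 14.9 V.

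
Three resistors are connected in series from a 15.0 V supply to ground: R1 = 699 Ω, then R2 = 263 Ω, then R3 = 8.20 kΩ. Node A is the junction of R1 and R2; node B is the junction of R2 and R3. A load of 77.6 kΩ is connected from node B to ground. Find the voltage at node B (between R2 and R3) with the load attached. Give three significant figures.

At node B, R3 is in parallel with the load: R3‖R_L = 7416 Ω.
Below node A the resistance is R2 + (R3‖R_L) = 7679 Ω, so V_A = 15.0 × 7679/8378 = 13.75 V.
Then V_B = V_A × (R3‖R_L)/(R2 + R3‖R_L) = 13.75 × 7416/7679 = 13.3 V.

V ≈ 13.3 V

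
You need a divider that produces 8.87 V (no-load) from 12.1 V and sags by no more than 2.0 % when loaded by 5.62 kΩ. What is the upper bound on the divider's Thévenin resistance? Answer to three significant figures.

R_th ≤ 115 Ω

Loading drop = R_th/(R_th + R_L) ≤ 0.0200, so R_th ≤ R_L · ε/(1−ε) = 5.62 kΩ × 0.0200/0.9800 = 115 Ω.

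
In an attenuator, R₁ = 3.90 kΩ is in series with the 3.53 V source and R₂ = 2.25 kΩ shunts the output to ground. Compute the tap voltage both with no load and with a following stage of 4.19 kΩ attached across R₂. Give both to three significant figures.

Unloaded: 1.29 V; loaded: 0.963 V

Open-circuit: V = 3.53 × 2.25/(3.90 + 2.25) = 1.29 V.
With the load, R₂ becomes R₂‖R_L = 1.464 kΩ, so V = 3.53 × 1.464/5.364 = 0.963 V.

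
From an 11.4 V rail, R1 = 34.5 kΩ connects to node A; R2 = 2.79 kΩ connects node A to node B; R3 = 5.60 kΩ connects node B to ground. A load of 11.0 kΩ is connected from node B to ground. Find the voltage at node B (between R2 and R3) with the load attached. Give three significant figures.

At node B, R3 is in parallel with the load: R3‖R_L = 3.711 kΩ.
Below node A the resistance is R2 + (R3‖R_L) = 6.501 kΩ, so V_A = 11.4 × 6.501/41.00 = 1.808 V.
Then V_B = V_A × (R3‖R_L)/(R2 + R3‖R_L) = 1.808 × 3.711/6.501 = 1.03 V.

V ≈ 1.03 V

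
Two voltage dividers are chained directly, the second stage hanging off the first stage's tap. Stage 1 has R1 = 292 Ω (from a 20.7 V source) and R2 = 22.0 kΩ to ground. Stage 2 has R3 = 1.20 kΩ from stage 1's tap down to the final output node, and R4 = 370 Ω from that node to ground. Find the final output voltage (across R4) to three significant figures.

Stage 2 presents R3+R4 = 1570 Ω as a load on stage 1's tap.
Stage 1's lower leg becomes R2‖(R3+R4) = 1465 Ω, so V_mid = 20.7 × 1465/1757 = 17.26 V.
Stage 2 is itself unloaded: V_out = V_mid × R4/(R3+R4) = 17.26 × 370/1570 = 4.07 V.

V_out ≈ 4.07 V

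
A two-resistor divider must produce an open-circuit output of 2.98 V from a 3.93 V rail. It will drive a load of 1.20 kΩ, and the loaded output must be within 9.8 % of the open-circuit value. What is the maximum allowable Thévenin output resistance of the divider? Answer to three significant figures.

Loading drop = R_th/(R_th + R_L) ≤ 0.0980, so R_th ≤ R_L · ε/(1−ε) = 1.20 kΩ × 0.0980/0.9020 = 130 Ω.
(Any R1, R2 with R2/(R1+R2) = 0.758 and R1‖R2 ≤ 130 Ω will meet the spec.)

R_th ≤ 130 Ω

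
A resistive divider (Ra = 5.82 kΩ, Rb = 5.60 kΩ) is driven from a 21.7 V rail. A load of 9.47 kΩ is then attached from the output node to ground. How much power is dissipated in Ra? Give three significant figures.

Total resistance from the source is Ra + (Rb‖R_L) = 9.339 kΩ, so I = 21.7/9.339 kΩ = 2.324 mA.
P = I²·Ra = (2.324 mA)² × 5.82 kΩ = 31.4 mW.

P ≈ 31.4 mW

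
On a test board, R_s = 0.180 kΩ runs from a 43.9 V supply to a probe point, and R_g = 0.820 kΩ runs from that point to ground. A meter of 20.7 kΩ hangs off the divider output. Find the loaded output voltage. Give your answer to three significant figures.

V_out ≈ 35.7 V

The load sits in parallel with R_g: R_g‖R_L = (820 × 20700) / (820 + 20700) = 788.8 Ω.
V_out = 43.9 × 788.8 / (180 + 788.8) = 43.9 × 788.8/968.8 = 35.7 V.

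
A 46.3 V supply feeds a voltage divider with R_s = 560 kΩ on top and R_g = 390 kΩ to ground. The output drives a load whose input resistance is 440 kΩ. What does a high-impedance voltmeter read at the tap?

The load sits in parallel with R_g: R_g‖R_L = (390 × 440) / (390 + 440) = 206.7 kΩ.
V_out = 46.3 × 206.7 / (560 + 206.7) = 46.3 × 206.7/766.7 = 12.5 V.
(Unloaded it would have been 19.0 V.)

V_out ≈ 12.5 V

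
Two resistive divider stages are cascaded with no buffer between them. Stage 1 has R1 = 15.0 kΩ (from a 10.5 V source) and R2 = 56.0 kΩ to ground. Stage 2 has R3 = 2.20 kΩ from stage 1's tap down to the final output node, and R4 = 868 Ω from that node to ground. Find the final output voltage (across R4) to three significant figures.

Stage 2 presents R3+R4 = 3068 Ω as a load on stage 1's tap.
Stage 1's lower leg becomes R2‖(R3+R4) = 2909 Ω, so V_mid = 10.5 × 2909/17910 = 1.705 V.
Stage 2 is itself unloaded: V_out = V_mid × R4/(R3+R4) = 1.705 × 868/3068 = 0.482 V.

V_out ≈ 0.482 V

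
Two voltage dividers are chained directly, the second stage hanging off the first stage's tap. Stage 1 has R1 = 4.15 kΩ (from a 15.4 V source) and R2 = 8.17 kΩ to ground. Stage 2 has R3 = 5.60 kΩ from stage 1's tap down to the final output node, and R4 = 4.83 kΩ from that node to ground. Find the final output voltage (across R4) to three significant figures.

Stage 2 presents R3+R4 = 10.43 kΩ as a load on stage 1's tap.
Stage 1's lower leg becomes R2‖(R3+R4) = 4.581 kΩ, so V_mid = 15.4 × 4.581/8.731 = 8.080 V.
Stage 2 is itself unloaded: V_out = V_mid × R4/(R3+R4) = 8.080 × 4.83/10.43 = 3.74 V.

V_out ≈ 3.74 V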